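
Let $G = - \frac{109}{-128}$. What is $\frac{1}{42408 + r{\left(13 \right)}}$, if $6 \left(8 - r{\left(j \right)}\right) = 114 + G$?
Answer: $\frac{768}{32560787} \approx 2.3587 \cdot 10^{-5}$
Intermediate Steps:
$G = \frac{109}{128}$ ($G = \left(-109\right) \left(- \frac{1}{128}\right) = \frac{109}{128} \approx 0.85156$)
$r{\left(j \right)} = - \frac{8557}{768}$ ($r{\left(j \right)} = 8 - \frac{114 + \frac{109}{128}}{6} = 8 - \frac{14701}{768} = - \frac{8557}{768}$)
$\frac{1}{42408 + r{\left(13 \right)}} = \frac{1}{42408 - \frac{8557}{768}} = \frac{1}{\frac{32560787}{768}} = \frac{768}{32560787}$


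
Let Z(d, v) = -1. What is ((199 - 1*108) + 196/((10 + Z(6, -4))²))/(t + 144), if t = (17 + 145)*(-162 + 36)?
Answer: -7567/1641708 ≈ -0.0046092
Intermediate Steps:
t = -20412 (t = 162*(-126) = -20412)
((199 - 1*108) + 196/((10 + Z(6, -4))²))/(t + 144) = ((199 - 1*108) + 196/((10 - 1)²))/(-20412 + 144) = ((199 - 108) + 196/(9²))/(-20268) = (91 + 196/81)*(-1/20268) = (7567/81)*(-1/20268) = -7567/1641708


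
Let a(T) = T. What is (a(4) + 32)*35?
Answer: 1260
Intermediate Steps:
(a(4) + 32)*35 = (4 + 32)*35 = 36*35 = 1260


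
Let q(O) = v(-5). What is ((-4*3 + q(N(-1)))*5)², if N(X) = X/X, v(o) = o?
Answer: 7225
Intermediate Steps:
N(X) = 1
q(O) = -5
((-4*3 + q(N(-1)))*5)² = ((-4*3 - 5)*5)² = ((-12 - 5)*5)² = (-17*5)² = (-85)² = 7225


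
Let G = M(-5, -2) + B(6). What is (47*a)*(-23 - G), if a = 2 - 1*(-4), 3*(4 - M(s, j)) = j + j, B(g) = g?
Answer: -9682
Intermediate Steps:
M(s, j) = 4 - 2*j/3 (M(s, j) = 4 - (j + j)/3 = 4 - 2*j/3)
a = 6 (a = 2 + 4 = 6)
G = 34/3 (G = (4 - ⅔*(-2)) + 6 = (4 + 4/3) + 6 = 16/3 + 6 = 34/3 ≈ 11.333)
(47*a)*(-23 - G) = (47*6)*(-23 - 1*34/3) = 282*(-23 - 34/3) = 282*(-103/3) = -9682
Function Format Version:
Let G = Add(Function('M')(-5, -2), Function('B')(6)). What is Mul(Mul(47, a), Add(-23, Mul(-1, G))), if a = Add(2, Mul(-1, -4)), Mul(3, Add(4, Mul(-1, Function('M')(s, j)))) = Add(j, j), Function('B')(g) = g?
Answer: -9682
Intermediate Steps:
Function('M')(s, j) = Add(4, Mul(Rational(-2, 3), j)) (Function('M')(s, j) = Add(4, Mul(Rational(-1, 3), Add(j, j))) = Add(4, Mul(Rational(-1, 3), Mul(2, j))) = Add(4, Mul(Rational(-2, 3), j)))
a = 6 (a = Add(2, 4) = 6)
G = Rational(34, 3) (G = Add(Add(4, Mul(Rational(-2, 3), -2)), 6) = Add(Add(4, Rational(4, 3)), 6) = Add(Rational(16, 3), 6) = Rational(34, 3) ≈ 11.333)
Mul(Mul(47, a), Add(-23, Mul(-1, G))) = Mul(Mul(47, 6), Add(-23, Mul(-1, Rational(34, 3)))) = Mul(282, Add(-23, Rational(-34, 3))) = Mul(282, Rational(-103, 3)) = -9682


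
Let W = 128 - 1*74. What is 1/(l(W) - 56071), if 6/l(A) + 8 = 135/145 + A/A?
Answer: -88/4934335 ≈ -1.7834e-5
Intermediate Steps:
W = 54 (W = 128 - 74 = 54)
l(A) = -87/88 (l(A) = 6/(-8 + (135/145 + A/A)) = 6/(-8 + (135*(1/145) + 1)) = 6/(-8 + (27/29 + 1)) = 6/(-8 + 56/29) = 6/(-176/29) = 6*(-29/176) = -87/88)
1/(l(W) - 56071) = 1/(-87/88 - 56071) = 1/(-4934335/88) = -88/4934335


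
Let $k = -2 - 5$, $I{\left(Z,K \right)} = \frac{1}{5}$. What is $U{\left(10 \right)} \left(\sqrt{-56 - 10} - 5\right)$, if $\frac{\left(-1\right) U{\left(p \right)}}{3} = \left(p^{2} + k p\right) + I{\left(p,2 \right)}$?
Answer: $453 - \frac{453 i \sqrt{66}}{5} \approx 453.0 - 736.04 i$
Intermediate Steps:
$I{\left(Z,K \right)} = \frac{1}{5}$
$k = -7$
$U{\left(p \right)} = - \frac{3}{5} - 3 p^{2} + 21 p$ ($U{\left(p \right)} = - 3 \left(\left(p^{2} - 7 p\right) + \frac{1}{5}\right) = - 3 \left(\frac{1}{5} + p^{2} - 7 p\right) = - \frac{3}{5} - 3 p^{2} + 21 p$)
$U{\left(10 \right)} \left(\sqrt{-56 - 10} - 5\right) = \left(- \frac{3}{5} - 3 \cdot 10^{2} + 21 \cdot 10\right) \left(\sqrt{-56 - 10} - 5\right) = \left(- \frac{3}{5} - 300 + 210\right) \left(\sqrt{-66} - 5\right) = \left(- \frac{3}{5} - 300 + 210\right) \left(i \sqrt{66} - 5\right) = - \frac{453 \left(-5 + i \sqrt{66}\right)}{5} = 453 - \frac{453 i \sqrt{66}}{5}$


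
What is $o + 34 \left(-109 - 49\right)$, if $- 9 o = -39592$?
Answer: $- \frac{8756}{9} \approx -972.89$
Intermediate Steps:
$o = \frac{39592}{9}$ ($o = \left(- \frac{1}{9}\right) \left(-39592\right) = \frac{39592}{9} \approx 4399.1$)
$o + 34 \left(-109 - 49\right) = \frac{39592}{9} + 34 \left(-109 - 49\right) = \frac{39592}{9} + 34 \left(-158\right) = \frac{39592}{9} - 5372 = - \frac{8756}{9}$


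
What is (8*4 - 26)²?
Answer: 36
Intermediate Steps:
(8*4 - 26)² = (32 - 26)² = 6² = 36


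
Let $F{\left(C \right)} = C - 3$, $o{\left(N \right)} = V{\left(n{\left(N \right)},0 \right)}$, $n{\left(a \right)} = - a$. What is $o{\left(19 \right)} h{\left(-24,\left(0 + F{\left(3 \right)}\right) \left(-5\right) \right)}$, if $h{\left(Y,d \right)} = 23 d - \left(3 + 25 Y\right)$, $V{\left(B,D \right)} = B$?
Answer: $-11343$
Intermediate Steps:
$o{\left(N \right)} = - N$
$F{\left(C \right)} = -3 + C$ ($F{\left(C \right)} = C - 3 = -3 + C$)
$h{\left(Y,d \right)} = -3 - 25 Y + 23 d$ ($h{\left(Y,d \right)} = 23 d - \left(3 + 25 Y\right) = -3 - 25 Y + 23 d$)
$o{\left(19 \right)} h{\left(-24,\left(0 + F{\left(3 \right)}\right) \left(-5\right) \right)} = \left(-1\right) 19 \left(-3 - -600 + 23 \left(0 + \left(-3 + 3\right)\right) \left(-5\right)\right) = - 19 \left(-3 + 600 + 23 \left(0 + 0\right) \left(-5\right)\right) = - 19 \left(-3 + 600 + 23 \cdot 0 \left(-5\right)\right) = - 19 \left(-3 + 600 + 23 \cdot 0\right) = - 19 \left(-3 + 600 + 0\right) = \left(-19\right) 597 = -11343$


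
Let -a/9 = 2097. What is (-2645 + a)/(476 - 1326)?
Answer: 10759/425 ≈ 25.315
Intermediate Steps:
a = -18873 (a = -9*2097 = -18873)
(-2645 + a)/(476 - 1326) = (-2645 - 18873)/(476 - 1326) = -21518/(-850) = -21518*(-1/850) = 10759/425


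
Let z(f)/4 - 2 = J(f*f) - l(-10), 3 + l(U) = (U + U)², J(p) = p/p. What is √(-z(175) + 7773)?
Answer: √9349 ≈ 96.690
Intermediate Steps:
J(p) = 1
l(U) = -3 + 4*U² (l(U) = -3 + (U + U)² = -3 + (2*U)² = -3 + 4*U²)
z(f) = -1576 (z(f) = 8 + 4*(1 - (-3 + 4*(-10)²)) = 8 + 4*(1 - (-3 + 4*100)) = 8 + 4*(1 - (-3 + 400)) = 8 + 4*(1 - 1*397) = 8 + 4*(1 - 397) = 8 + 4*(-396) = 8 - 1584 = -1576)
√(-z(175) + 7773) = √(-1*(-1576) + 7773) = √(1576 + 7773) = √9349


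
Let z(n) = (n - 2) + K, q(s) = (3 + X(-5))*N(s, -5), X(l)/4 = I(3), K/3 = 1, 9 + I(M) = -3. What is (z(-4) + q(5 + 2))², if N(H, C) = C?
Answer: 49284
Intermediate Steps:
I(M) = -12 (I(M) = -9 - 3 = -12)
K = 3 (K = 3*1 = 3)
X(l) = -48 (X(l) = 4*(-12) = -48)
q(s) = 225 (q(s) = (3 - 48)*(-5) = -45*(-5) = 225)
z(n) = 1 + n (z(n) = (n - 2) + 3 = (-2 + n) + 3 = 1 + n)
(z(-4) + q(5 + 2))² = ((1 - 4) + 225)² = (-3 + 225)² = 222² = 49284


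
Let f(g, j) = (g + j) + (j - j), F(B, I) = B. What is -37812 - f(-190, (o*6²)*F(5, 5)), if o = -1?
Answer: -37442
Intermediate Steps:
f(g, j) = g + j (f(g, j) = (g + j) + 0 = g + j)
-37812 - f(-190, (o*6²)*F(5, 5)) = -37812 - (-190 - 1*6²*5) = -37812 - (-190 - 1*36*5) = -37812 - (-190 - 36*5) = -37812 - (-190 - 180) = -37812 - 1*(-370) = -37812 + 370 = -37442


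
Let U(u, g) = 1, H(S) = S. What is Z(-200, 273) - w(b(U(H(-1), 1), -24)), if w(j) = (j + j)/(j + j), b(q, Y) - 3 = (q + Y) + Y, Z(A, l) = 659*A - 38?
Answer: -131839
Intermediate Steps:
Z(A, l) = -38 + 659*A
b(q, Y) = 3 + q + 2*Y (b(q, Y) = 3 + ((q + Y) + Y) = 3 + ((Y + q) + Y) = 3 + (q + 2*Y) = 3 + q + 2*Y)
w(j) = 1 (w(j) = (2*j)/((2*j)) = (2*j)*(1/(2*j)) = 1)
Z(-200, 273) - w(b(U(H(-1), 1), -24)) = (-38 + 659*(-200)) - 1*1 = (-38 - 131800) - 1 = -131838 - 1 = -131839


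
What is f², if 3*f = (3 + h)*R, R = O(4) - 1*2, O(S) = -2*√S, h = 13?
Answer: 1024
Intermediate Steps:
R = -6 (R = -2*√4 - 1*2 = -2*2 - 2 = -4 - 2 = -6)
f = -32 (f = ((3 + 13)*(-6))/3 = (16*(-6))/3 = (⅓)*(-96) = -32)
f² = (-32)² = 1024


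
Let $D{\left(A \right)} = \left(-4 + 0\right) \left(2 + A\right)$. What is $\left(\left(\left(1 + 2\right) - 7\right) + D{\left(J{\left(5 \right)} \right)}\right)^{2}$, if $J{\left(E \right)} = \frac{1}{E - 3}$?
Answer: $196$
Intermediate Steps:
$J{\left(E \right)} = \frac{1}{-3 + E}$
$D{\left(A \right)} = -8 - 4 A$ ($D{\left(A \right)} = - 4 \left(2 + A\right) = -8 - 4 A$)
$\left(\left(\left(1 + 2\right) - 7\right) + D{\left(J{\left(5 \right)} \right)}\right)^{2} = \left(\left(\left(1 + 2\right) - 7\right) - \left(8 + \frac{4}{-3 + 5}\right)\right)^{2} = \left(\left(3 - 7\right) - \left(8 + \frac{4}{2}\right)\right)^{2} = \left(-4 - 10\right)^{2} = \left(-14\right)^{2} = 196$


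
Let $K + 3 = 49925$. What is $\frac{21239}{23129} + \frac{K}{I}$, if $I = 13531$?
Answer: $\frac{1442030847}{312958499} \approx 4.6077$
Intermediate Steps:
$K = 49922$ ($K = -3 + 49925 = 49922$)
$\frac{21239}{23129} + \frac{K}{I} = \frac{21239}{23129} + \frac{49922}{13531} = \frac{1442030847}{312958499}$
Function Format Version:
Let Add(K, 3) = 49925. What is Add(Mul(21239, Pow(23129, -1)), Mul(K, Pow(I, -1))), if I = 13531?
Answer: Rational(1442030847, 312958499) ≈ 4.6077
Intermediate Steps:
K = 49922 (K = Add(-3, 49925) = 49922)
Add(Mul(21239, Pow(23129, -1)), Mul(K, Pow(I, -1))) = Add(Mul(21239, Pow(23129, -1)), Mul(49922, Pow(13531, -1))) = Add(Mul(21239, Rational(1, 23129)), Mul(49922, Rational(1, 13531))) = Add(Rational(21239, 23129), Rational(49922, 13531)) = Rational(1442030847, 312958499)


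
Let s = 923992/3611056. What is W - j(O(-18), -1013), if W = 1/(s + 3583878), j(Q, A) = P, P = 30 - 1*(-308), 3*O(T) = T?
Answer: -546781969143128/1617698134895 ≈ -338.00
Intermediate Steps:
O(T) = T/3
s = 115499/451382 (s = 923992*(1/3611056) = 115499/451382 ≈ 0.25588)
P = 338 (P = 30 + 308 = 338)
j(Q, A) = 338
W = 451382/1617698134895 (W = 1/(115499/451382 + 3583878) = 1/(1617698134895/451382) = 451382/1617698134895 ≈ 2.7903e-7)
W - j(O(-18), -1013) = 451382/1617698134895 - 1*338 = 451382/1617698134895 - 338 = -546781969143128/1617698134895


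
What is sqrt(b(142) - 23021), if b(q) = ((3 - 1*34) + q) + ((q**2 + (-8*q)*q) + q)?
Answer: 2*I*sqrt(40979) ≈ 404.87*I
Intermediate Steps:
b(q) = -31 - 7*q**2 + 2*q (b(q) = ((3 - 34) + q) + ((q**2 - 8*q**2) + q) = (-31 + q) + (-7*q**2 + q) = (-31 + q) + (q - 7*q**2) = -31 - 7*q**2 + 2*q)
sqrt(b(142) - 23021) = sqrt((-31 - 7*142**2 + 2*142) - 23021) = sqrt((-31 - 7*20164 + 284) - 23021) = sqrt((-31 - 141148 + 284) - 23021) = sqrt(-140895 - 23021) = sqrt(-163916) = 2*I*sqrt(40979)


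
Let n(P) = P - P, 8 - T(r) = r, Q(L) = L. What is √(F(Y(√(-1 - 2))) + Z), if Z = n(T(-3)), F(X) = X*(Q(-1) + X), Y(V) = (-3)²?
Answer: 6*√2 ≈ 8.4853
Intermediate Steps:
T(r) = 8 - r
Y(V) = 9
F(X) = X*(-1 + X)
n(P) = 0
Z = 0
√(F(Y(√(-1 - 2))) + Z) = √(9*(-1 + 9) + 0) = √(9*8 + 0) = √(72 + 0) = √72 = 6*√2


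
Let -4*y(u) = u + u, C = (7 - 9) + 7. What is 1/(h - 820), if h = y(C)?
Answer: -2/1645 ≈ -0.0012158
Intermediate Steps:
C = 5 (C = -2 + 7 = 5)
y(u) = -u/2 (y(u) = -(u + u)/4 = -u/2)
h = -5/2 (h = -½*5 = -5/2 ≈ -2.5000)
1/(h - 820) = 1/(-5/2 - 820) = 1/(-1645/2) = -2/1645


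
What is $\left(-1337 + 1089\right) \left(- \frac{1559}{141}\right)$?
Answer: $\frac{386632}{141} \approx 2742.1$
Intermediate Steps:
$\left(-1337 + 1089\right) \left(- \frac{1559}{141}\right) = - 248 \left(\left(-1559\right) \frac{1}{141}\right) = \left(-248\right) \left(- \frac{1559}{141}\right) = \frac{386632}{141}$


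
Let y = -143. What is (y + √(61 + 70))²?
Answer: (143 - √131)² ≈ 17307.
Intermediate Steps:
(y + √(61 + 70))² = (-143 + √(61 + 70))² = (-143 + √131)²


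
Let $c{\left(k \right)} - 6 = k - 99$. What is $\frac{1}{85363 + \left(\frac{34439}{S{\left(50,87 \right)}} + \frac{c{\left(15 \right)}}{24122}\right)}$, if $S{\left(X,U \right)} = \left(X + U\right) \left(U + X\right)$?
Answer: $\frac{226372909}{19324285267755} \approx 1.1714 \cdot 10^{-5}$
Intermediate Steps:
$S{\left(X,U \right)} = \left(U + X\right)^{2}$ ($S{\left(X,U \right)} = \left(U + X\right) \left(U + X\right) = \left(U + X\right)^{2}$)
$c{\left(k \right)} = -93 + k$ ($c{\left(k \right)} = 6 + \left(k - 99\right) = 6 + \left(-99 + k\right) = -93 + k$)
$\frac{1}{85363 + \left(\frac{34439}{S{\left(50,87 \right)}} + \frac{c{\left(15 \right)}}{24122}\right)} = \frac{1}{85363 + \left(\frac{34439}{\left(87 + 50\right)^{2}} + \frac{-93 + 15}{24122}\right)} = \frac{1}{85363 + \left(\frac{34439}{137^{2}} - \frac{39}{12061}\right)} = \frac{1}{85363 - \left(\frac{39}{12061} - \frac{34439}{18769}\right)} = \frac{1}{85363 + \left(34439 \cdot \frac{1}{18769} - \frac{39}{12061}\right)} = \frac{1}{85363 + \left(\frac{34439}{18769} - \frac{39}{12061}\right)} = \frac{1}{85363 + \frac{414636788}{226372909}} = \frac{1}{\frac{19324285267755}{226372909}} = \frac{226372909}{19324285267755}$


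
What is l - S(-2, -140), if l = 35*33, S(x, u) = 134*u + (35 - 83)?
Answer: 19963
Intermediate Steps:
S(x, u) = -48 + 134*u (S(x, u) = 134*u - 48 = -48 + 134*u)
l = 1155
l - S(-2, -140) = 1155 - (-48 + 134*(-140)) = 1155 - (-48 - 18760) = 1155 - 1*(-18808) = 1155 + 18808 = 19963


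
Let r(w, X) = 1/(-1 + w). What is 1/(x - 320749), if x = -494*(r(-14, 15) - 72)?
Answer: -15/4277221 ≈ -3.5069e-6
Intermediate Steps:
x = 534014/15 (x = -494*(1/(-1 - 14) - 72) = -494*(1/(-15) - 72) = -494*(-1/15 - 72) = -494*(-1081/15) = 534014/15 ≈ 35601.)
1/(x - 320749) = 1/(534014/15 - 320749) = 1/(-4277221/15) = -15/4277221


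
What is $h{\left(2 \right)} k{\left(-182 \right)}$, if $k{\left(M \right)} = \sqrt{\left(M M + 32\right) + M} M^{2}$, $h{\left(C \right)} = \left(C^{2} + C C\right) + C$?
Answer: $331240 \sqrt{32974} \approx 6.0149 \cdot 10^{7}$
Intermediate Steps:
$h{\left(C \right)} = C + 2 C^{2}$ ($h{\left(C \right)} = \left(C^{2} + C^{2}\right) + C = 2 C^{2} + C = C + 2 C^{2}$)
$k{\left(M \right)} = M^{2} \sqrt{32 + M + M^{2}}$ ($k{\left(M \right)} = \sqrt{\left(M^{2} + 32\right) + M} M^{2} = \sqrt{\left(32 + M^{2}\right) + M} M^{2} = \sqrt{32 + M + M^{2}} M^{2} = M^{2} \sqrt{32 + M + M^{2}}$)
$h{\left(2 \right)} k{\left(-182 \right)} = 2 \left(1 + 2 \cdot 2\right) \left(-182\right)^{2} \sqrt{32 - 182 + \left(-182\right)^{2}} = 2 \left(1 + 4\right) 33124 \sqrt{32 - 182 + 33124} = 2 \cdot 5 \cdot 33124 \sqrt{32974} = 10 \cdot 33124 \sqrt{32974} = 331240 \sqrt{32974}$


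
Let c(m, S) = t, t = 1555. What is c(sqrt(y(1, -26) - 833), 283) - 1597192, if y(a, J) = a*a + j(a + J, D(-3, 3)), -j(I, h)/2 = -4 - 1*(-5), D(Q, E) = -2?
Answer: -1595637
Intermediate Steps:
j(I, h) = -2 (j(I, h) = -2*(-4 - 1*(-5)) = -2*(-4 + 5) = -2*1 = -2)
y(a, J) = -2 + a**2 (y(a, J) = a*a - 2 = a**2 - 2 = -2 + a**2)
c(m, S) = 1555
c(sqrt(y(1, -26) - 833), 283) - 1597192 = 1555 - 1597192 = -1595637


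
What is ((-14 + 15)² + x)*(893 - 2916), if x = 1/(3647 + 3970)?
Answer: -15411214/7617 ≈ -2023.3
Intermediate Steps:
x = 1/7617 ≈ 0.00013129
((-14 + 15)² + x)*(893 - 2916) = ((-14 + 15)² + 1/7617)*(893 - 2916) = (1² + 1/7617)*(-2023) = (1 + 1/7617)*(-2023) = (7618/7617)*(-2023) = -15411214/7617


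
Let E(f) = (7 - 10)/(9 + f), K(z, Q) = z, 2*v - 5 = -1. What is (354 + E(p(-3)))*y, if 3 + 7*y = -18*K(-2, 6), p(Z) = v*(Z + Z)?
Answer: 11715/7 ≈ 1673.6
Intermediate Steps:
v = 2 (v = 5/2 + (1/2)*(-1) = 5/2 - 1/2 = 2)
p(Z) = 4*Z (p(Z) = 2*(Z + Z) = 2*(2*Z) = 4*Z)
E(f) = -3/(9 + f)
y = 33/7 (y = -3/7 + (-18*(-2))/7 = -3/7 + (1/7)*36 = -3/7 + 36/7 = 33/7 ≈ 4.7143)
(354 + E(p(-3)))*y = (354 - 3/(9 + 4*(-3)))*(33/7) = (354 - 3/(9 - 12))*(33/7) = (354 - 3/(-3))*(33/7) = (354 - 3*(-1/3))*(33/7) = (354 + 1)*(33/7) = 355*(33/7) = 11715/7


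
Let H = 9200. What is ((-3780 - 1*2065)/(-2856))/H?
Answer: 167/750720 ≈ 0.00022245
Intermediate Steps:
((-3780 - 1*2065)/(-2856))/H = ((-3780 - 1*2065)/(-2856))/9200 = ((-3780 - 2065)*(-1/2856))*(1/9200) = -5845*(-1/2856)*(1/9200) = (835/408)*(1/9200) = 167/750720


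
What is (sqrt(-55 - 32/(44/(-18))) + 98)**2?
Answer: (1078 + I*sqrt(5071))**2/121 ≈ 9562.1 + 1268.8*I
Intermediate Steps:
(sqrt(-55 - 32/(44/(-18))) + 98)**2 = (sqrt(-55 - 32/(44*(-1/18))) + 98)**2 = (sqrt(-55 - 32/(-22/9)) + 98)**2 = (sqrt(-55 - 32*(-9/22)) + 98)**2 = (sqrt(-55 + 144/11) + 98)**2 = (sqrt(-461/11) + 98)**2 = (I*sqrt(5071)/11 + 98)**2 = (98 + I*sqrt(5071)/11)**2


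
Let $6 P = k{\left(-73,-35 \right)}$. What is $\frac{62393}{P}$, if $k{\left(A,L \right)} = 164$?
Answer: $\frac{187179}{82} \approx 2282.7$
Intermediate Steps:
$P = \frac{82}{3}$ ($P = \frac{1}{6} \cdot 164 = \frac{82}{3} \approx 27.333$)
$\frac{62393}{P} = \frac{62393}{\frac{82}{3}} = 62393 \cdot \frac{3}{82} = \frac{187179}{82}$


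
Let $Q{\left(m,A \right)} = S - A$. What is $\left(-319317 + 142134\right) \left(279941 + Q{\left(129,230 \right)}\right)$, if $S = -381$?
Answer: $-49492527390$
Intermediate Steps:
$Q{\left(m,A \right)} = -381 - A$
$\left(-319317 + 142134\right) \left(279941 + Q{\left(129,230 \right)}\right) = \left(-319317 + 142134\right) \left(279941 - 611\right) = - 177183 \left(279941 - 611\right) = \left(-177183\right) 279330 = -49492527390$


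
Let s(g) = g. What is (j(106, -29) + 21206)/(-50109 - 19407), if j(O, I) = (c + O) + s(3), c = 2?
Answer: -21317/69516 ≈ -0.30665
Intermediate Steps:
j(O, I) = 5 + O (j(O, I) = (2 + O) + 3 = 5 + O)
(j(106, -29) + 21206)/(-50109 - 19407) = ((5 + 106) + 21206)/(-50109 - 19407) = (111 + 21206)/(-69516) = 21317*(-1/69516) = -21317/69516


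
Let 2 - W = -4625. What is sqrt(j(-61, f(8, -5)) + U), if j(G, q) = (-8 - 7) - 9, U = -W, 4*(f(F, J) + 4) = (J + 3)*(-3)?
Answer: I*sqrt(4651) ≈ 68.198*I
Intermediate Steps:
W = 4627 (W = 2 - 1*(-4625) = 2 + 4625 = 4627)
f(F, J) = -25/4 - 3*J/4 (f(F, J) = -4 + ((J + 3)*(-3))/4 = -4 + ((3 + J)*(-3))/4 = -4 + (-9 - 3*J)/4 = -4 + (-9/4 - 3*J/4) = -25/4 - 3*J/4)
U = -4627 (U = -1*4627 = -4627)
j(G, q) = -24 (j(G, q) = -15 - 9 = -24)
sqrt(j(-61, f(8, -5)) + U) = sqrt(-24 - 4627) = sqrt(-4651) = I*sqrt(4651)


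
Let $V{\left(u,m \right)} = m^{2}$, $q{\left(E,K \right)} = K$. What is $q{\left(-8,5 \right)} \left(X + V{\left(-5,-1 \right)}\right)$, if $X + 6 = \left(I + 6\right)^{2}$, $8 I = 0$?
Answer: $155$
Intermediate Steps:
$I = 0$ ($I = \frac{1}{8} \cdot 0 = 0$)
$X = 30$ ($X = -6 + \left(0 + 6\right)^{2} = -6 + 6^{2} = -6 + 36 = 30$)
$q{\left(-8,5 \right)} \left(X + V{\left(-5,-1 \right)}\right) = 5 \left(30 + \left(-1\right)^{2}\right) = 5 \left(30 + 1\right) = 5 \cdot 31 = 155$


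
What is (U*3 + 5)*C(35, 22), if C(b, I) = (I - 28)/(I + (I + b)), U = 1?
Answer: -48/79 ≈ -0.60759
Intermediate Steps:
C(b, I) = (-28 + I)/(b + 2*I)
(U*3 + 5)*C(35, 22) = (1*3 + 5)*((-28 + 22)/(35 + 2*22)) = (3 + 5)*(-6/(35 + 44)) = 8*(-6/79) = -48/79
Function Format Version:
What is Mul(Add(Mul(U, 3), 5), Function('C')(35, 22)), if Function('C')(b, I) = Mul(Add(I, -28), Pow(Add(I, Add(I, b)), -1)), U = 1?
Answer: Rational(-48, 79) ≈ -0.60759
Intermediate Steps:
Function('C')(b, I) = Mul(Pow(Add(b, Mul(2, I)), -1), Add(-28, I)) (Function('C')(b, I) = Mul(Add(-28, I), Pow(Add(b, Mul(2, I)), -1)) = Mul(Pow(Add(b, Mul(2, I)), -1), Add(-28, I)))
Mul(Add(Mul(U, 3), 5), Function('C')(35, 22)) = Mul(Add(Mul(1, 3), 5), Mul(Pow(Add(35, Mul(2, 22)), -1), Add(-28, 22))) = Mul(Add(3, 5), Mul(Pow(Add(35, 44), -1), -6)) = Mul(8, Mul(Pow(79, -1), -6)) = Mul(8, Mul(Rational(1, 79), -6)) = Mul(8, Rational(-6, 79)) = Rational(-48, 79)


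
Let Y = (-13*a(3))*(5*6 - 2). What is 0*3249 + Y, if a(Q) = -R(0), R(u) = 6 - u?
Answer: 2184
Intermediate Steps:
a(Q) = -6 (a(Q) = -(6 - 1*0) = -(6 + 0) = -1*6 = -6)
Y = 2184 (Y = (-13*(-6))*(5*6 - 2) = 78*(30 - 2) = 78*28 = 2184)
0*3249 + Y = 0*3249 + 2184 = 0 + 2184 = 2184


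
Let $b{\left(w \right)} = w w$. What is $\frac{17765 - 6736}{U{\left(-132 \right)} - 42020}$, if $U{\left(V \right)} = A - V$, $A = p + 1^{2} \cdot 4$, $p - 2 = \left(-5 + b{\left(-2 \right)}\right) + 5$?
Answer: $- \frac{11029}{41878} \approx -0.26336$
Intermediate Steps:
$b{\left(w \right)} = w^{2}$
$p = 6$ ($p = 2 + \left(\left(-5 + \left(-2\right)^{2}\right) + 5\right) = 2 + \left(\left(-5 + 4\right) + 5\right) = 2 + \left(-1 + 5\right) = 2 + 4 = 6$)
$A = 10$ ($A = 6 + 1^{2} \cdot 4 = 6 + 1 \cdot 4 = 6 + 4 = 10$)
$U{\left(V \right)} = 10 - V$
$\frac{17765 - 6736}{U{\left(-132 \right)} - 42020} = \frac{17765 - 6736}{\left(10 - -132\right) - 42020} = \frac{11029}{\left(10 + 132\right) - 42020} = \frac{11029}{142 - 42020} = \frac{11029}{-41878} = 11029 \left(- \frac{1}{41878}\right) = - \frac{11029}{41878}$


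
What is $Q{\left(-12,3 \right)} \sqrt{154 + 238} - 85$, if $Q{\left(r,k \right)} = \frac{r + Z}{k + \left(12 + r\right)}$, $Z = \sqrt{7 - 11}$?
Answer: $-85 - \frac{28 \sqrt{2} \left(6 - i\right)}{3} \approx -164.2 + 13.199 i$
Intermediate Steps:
$Z = 2 i$ ($Z = \sqrt{-4} = 2 i \approx 2.0 i$)
$Q{\left(r,k \right)} = \frac{r + 2 i}{12 + k + r}$ ($Q{\left(r,k \right)} = \frac{r + 2 i}{k + \left(12 + r\right)} = \frac{r + 2 i}{12 + k + r}$)
$Q{\left(-12,3 \right)} \sqrt{154 + 238} - 85 = \frac{-12 + 2 i}{12 + 3 - 12} \sqrt{154 + 238} - 85 = \frac{-12 + 2 i}{3} \sqrt{392} - 85 = \frac{-12 + 2 i}{3} \cdot 14 \sqrt{2} - 85 = \left(-4 + \frac{2 i}{3}\right) 14 \sqrt{2} - 85 = 14 \sqrt{2} \left(-4 + \frac{2 i}{3}\right) - 85 = -85 + 14 \sqrt{2} \left(-4 + \frac{2 i}{3}\right)$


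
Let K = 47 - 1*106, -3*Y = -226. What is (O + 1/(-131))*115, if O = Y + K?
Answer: 737840/393 ≈ 1877.5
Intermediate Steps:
Y = 226/3 (Y = -⅓*(-226) = 226/3 ≈ 75.333)
K = -59 (K = 47 - 106 = -59)
O = 49/3 (O = 226/3 - 59 = 49/3 ≈ 16.333)
(O + 1/(-131))*115 = (49/3 + 1/(-131))*115 = (49/3 - 1/131)*115 = (6416/393)*115 = 737840/393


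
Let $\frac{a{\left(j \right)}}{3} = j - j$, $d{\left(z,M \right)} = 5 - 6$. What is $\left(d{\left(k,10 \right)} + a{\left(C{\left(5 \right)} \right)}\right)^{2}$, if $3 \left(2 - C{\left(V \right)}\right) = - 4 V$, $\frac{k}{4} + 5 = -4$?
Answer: $1$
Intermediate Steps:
$k = -36$ ($k = -20 + 4 \left(-4\right) = -20 - 16 = -36$)
$C{\left(V \right)} = 2 + \frac{4 V}{3}$ ($C{\left(V \right)} = 2 - \frac{\left(-4\right) V}{3} = 2 + \frac{4 V}{3}$)
$d{\left(z,M \right)} = -1$ ($d{\left(z,M \right)} = 5 - 6 = -1$)
$a{\left(j \right)} = 0$ ($a{\left(j \right)} = 3 \left(j - j\right) = 3 \cdot 0 = 0$)
$\left(d{\left(k,10 \right)} + a{\left(C{\left(5 \right)} \right)}\right)^{2} = \left(-1 + 0\right)^{2} = \left(-1\right)^{2} = 1$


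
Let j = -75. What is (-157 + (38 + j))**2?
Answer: 37636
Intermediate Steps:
(-157 + (38 + j))**2 = (-157 + (38 - 75))**2 = (-157 - 37)**2 = (-194)**2 = 37636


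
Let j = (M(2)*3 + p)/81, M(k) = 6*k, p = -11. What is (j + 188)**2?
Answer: 232654009/6561 ≈ 35460.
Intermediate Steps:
j = 25/81 (j = ((6*2)*3 - 11)/81 = (12*3 - 11)*(1/81) = (36 - 11)*(1/81) = 25*(1/81) = 25/81 ≈ 0.30864)
(j + 188)**2 = (25/81 + 188)**2 = (15253/81)**2 = 232654009/6561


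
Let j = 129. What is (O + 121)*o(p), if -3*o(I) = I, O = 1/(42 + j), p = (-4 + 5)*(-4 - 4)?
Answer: 165536/513 ≈ 322.68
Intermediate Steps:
p = -8 (p = 1*(-8) = -8)
O = 1/171 (O = 1/(42 + 129) = 1/171 ≈ 0.0058480)
o(I) = -I/3
(O + 121)*o(p) = (1/171 + 121)*(-⅓*(-8)) = (20692/171)*(8/3) = 165536/513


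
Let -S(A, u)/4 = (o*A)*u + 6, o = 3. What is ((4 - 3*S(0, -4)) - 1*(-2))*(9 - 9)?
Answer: 0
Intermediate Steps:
S(A, u) = -24 - 12*A*u (S(A, u) = -4*((3*A)*u + 6) = -4*(3*A*u + 6) = -4*(6 + 3*A*u) = -24 - 12*A*u)
((4 - 3*S(0, -4)) - 1*(-2))*(9 - 9) = ((4 - 3*(-24 - 12*0*(-4))) - 1*(-2))*(9 - 9) = ((4 - 3*(-24 + 0)) + 2)*0 = ((4 - 3*(-24)) + 2)*0 = ((4 + 72) + 2)*0 = (76 + 2)*0 = 78*0 = 0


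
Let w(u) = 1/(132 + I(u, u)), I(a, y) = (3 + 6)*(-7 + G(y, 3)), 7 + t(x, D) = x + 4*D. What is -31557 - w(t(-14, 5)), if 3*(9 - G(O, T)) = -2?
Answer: -4922893/156 ≈ -31557.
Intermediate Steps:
G(O, T) = 29/3 (G(O, T) = 9 - ⅓*(-2) = 9 + ⅔ = 29/3)
t(x, D) = -7 + x + 4*D (t(x, D) = -7 + (x + 4*D) = -7 + x + 4*D)
I(a, y) = 24 (I(a, y) = (3 + 6)*(-7 + 29/3) = 9*(8/3) = 24)
w(u) = 1/156 (w(u) = 1/(132 + 24) = 1/156)
-31557 - w(t(-14, 5)) = -31557 - 1*1/156 = -31557 - 1/156 = -4922893/156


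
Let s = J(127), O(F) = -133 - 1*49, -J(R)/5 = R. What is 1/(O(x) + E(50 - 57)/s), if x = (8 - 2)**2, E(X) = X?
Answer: -635/115563 ≈ -0.0054948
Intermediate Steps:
J(R) = -5*R
x = 36 (x = 6**2 = 36)
O(F) = -182 (O(F) = -133 - 49 = -182)
s = -635 (s = -5*127 = -635)
1/(O(x) + E(50 - 57)/s) = 1/(-182 + (50 - 57)/(-635)) = 1/(-182 - 7*(-1/635)) = 1/(-182 + 7/635) = 1/(-115563/635) = -635/115563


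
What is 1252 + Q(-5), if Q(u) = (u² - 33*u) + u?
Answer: 1437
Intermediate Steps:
Q(u) = u² - 32*u
1252 + Q(-5) = 1252 - 5*(-32 - 5) = 1252 - 5*(-37) = 1252 + 185 = 1437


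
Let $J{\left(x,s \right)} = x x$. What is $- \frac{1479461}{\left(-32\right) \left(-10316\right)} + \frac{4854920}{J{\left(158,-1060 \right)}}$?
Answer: $\frac{391433521659}{2060228992} \approx 190.0$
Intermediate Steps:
$J{\left(x,s \right)} = x^{2}$
$- \frac{1479461}{\left(-32\right) \left(-10316\right)} + \frac{4854920}{J{\left(158,-1060 \right)}} = - \frac{1479461}{\left(-32\right) \left(-10316\right)} + \frac{4854920}{158^{2}} = - \frac{1479461}{330112} + \frac{4854920}{24964} = \left(-1479461\right) \frac{1}{330112} + 4854920 \cdot \frac{1}{24964} = - \frac{1479461}{330112} + \frac{1213730}{6241} = \frac{391433521659}{2060228992}$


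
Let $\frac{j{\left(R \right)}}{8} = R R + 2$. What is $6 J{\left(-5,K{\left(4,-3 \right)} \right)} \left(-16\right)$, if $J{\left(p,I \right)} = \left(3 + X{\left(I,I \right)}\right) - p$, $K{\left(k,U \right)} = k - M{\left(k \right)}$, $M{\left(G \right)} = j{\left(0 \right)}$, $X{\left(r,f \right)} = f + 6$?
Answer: $-192$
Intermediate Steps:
$j{\left(R \right)} = 16 + 8 R^{2}$ ($j{\left(R \right)} = 8 \left(R R + 2\right) = 8 \left(R^{2} + 2\right) = 8 \left(2 + R^{2}\right) = 16 + 8 R^{2}$)
$X{\left(r,f \right)} = 6 + f$
$M{\left(G \right)} = 16$ ($M{\left(G \right)} = 16 + 8 \cdot 0^{2} = 16 + 8 \cdot 0 = 16 + 0 = 16$)
$K{\left(k,U \right)} = -16 + k$ ($K{\left(k,U \right)} = k - 16 = -16 + k$)
$J{\left(p,I \right)} = 9 + I - p$ ($J{\left(p,I \right)} = \left(3 + \left(6 + I\right)\right) - p = \left(9 + I\right) - p = 9 + I - p$)
$6 J{\left(-5,K{\left(4,-3 \right)} \right)} \left(-16\right) = 6 \left(9 + \left(-16 + 4\right) - -5\right) \left(-16\right) = 6 \left(9 - 12 + 5\right) \left(-16\right) = 6 \cdot 2 \left(-16\right) = 12 \left(-16\right) = -192$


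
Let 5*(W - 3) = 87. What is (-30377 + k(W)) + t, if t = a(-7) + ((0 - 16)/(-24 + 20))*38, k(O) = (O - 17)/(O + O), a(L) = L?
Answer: -362783/12 ≈ -30232.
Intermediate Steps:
W = 102/5 (W = 3 + (⅕)*87 = 3 + 87/5 = 102/5 ≈ 20.400)
k(O) = (-17 + O)/(2*O) (k(O) = (-17 + O)/((2*O)) = (-17 + O)*(1/(2*O)) = (-17 + O)/(2*O))
t = 145 (t = -7 + ((0 - 16)/(-24 + 20))*38 = -7 - 16/(-4)*38 = -7 - 16*(-¼)*38 = -7 + 4*38 = -7 + 152 = 145)
(-30377 + k(W)) + t = (-30377 + (-17 + 102/5)/(2*(102/5))) + 145 = (-30377 + (½)*(5/102)*(17/5)) + 145 = (-30377 + 1/12) + 145 = -364523/12 + 145 = -362783/12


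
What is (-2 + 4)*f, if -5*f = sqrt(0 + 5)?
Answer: -2*sqrt(5)/5 ≈ -0.89443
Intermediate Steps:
f = -sqrt(5)/5 (f = -sqrt(0 + 5)/5 = -sqrt(5)/5 ≈ -0.44721)
(-2 + 4)*f = (-2 + 4)*(-sqrt(5)/5) = 2*(-sqrt(5)/5) = -2*sqrt(5)/5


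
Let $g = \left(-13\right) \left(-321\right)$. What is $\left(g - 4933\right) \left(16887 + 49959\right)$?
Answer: $-50802960$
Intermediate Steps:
$g = 4173$
$\left(g - 4933\right) \left(16887 + 49959\right) = \left(4173 - 4933\right) \left(16887 + 49959\right) = \left(-760\right) 66846 = -50802960$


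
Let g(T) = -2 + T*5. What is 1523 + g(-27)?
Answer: 1386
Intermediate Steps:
g(T) = -2 + 5*T
1523 + g(-27) = 1523 + (-2 + 5*(-27)) = 1523 + (-2 - 135) = 1523 - 137 = 1386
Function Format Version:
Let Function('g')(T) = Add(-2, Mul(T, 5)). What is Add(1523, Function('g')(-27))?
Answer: 1386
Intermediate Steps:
Function('g')(T) = Add(-2, Mul(5, T))
Add(1523, Function('g')(-27)) = Add(1523, Add(-2, Mul(5, -27))) = Add(1523, Add(-2, -135)) = Add(1523, -137) = 1386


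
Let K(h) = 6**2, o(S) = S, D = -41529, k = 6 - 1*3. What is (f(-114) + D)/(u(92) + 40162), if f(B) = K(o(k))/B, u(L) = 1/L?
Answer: -8065916/7800355 ≈ -1.0340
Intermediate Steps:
k = 3 (k = 6 - 3 = 3)
K(h) = 36
f(B) = 36/B
(f(-114) + D)/(u(92) + 40162) = (36/(-114) - 41529)/(1/92 + 40162) = (36*(-1/114) - 41529)/(1/92 + 40162) = (-6/19 - 41529)/(3694905/92) = -789057/19*92/3694905 = -8065916/7800355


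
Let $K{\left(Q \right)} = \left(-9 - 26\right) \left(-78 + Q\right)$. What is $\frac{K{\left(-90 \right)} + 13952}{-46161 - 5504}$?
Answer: $- \frac{19832}{51665} \approx -0.38386$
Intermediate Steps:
$K{\left(Q \right)} = 2730 - 35 Q$ ($K{\left(Q \right)} = - 35 \left(-78 + Q\right) = 2730 - 35 Q$)
$\frac{K{\left(-90 \right)} + 13952}{-46161 - 5504} = \frac{\left(2730 - -3150\right) + 13952}{-46161 - 5504} = \frac{\left(2730 + 3150\right) + 13952}{-51665} = \left(5880 + 13952\right) \left(- \frac{1}{51665}\right) = 19832 \left(- \frac{1}{51665}\right) = - \frac{19832}{51665}$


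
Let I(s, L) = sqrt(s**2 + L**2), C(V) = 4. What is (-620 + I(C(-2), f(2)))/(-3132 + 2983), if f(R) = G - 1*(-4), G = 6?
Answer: 620/149 - 2*sqrt(29)/149 ≈ 4.0888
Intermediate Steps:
f(R) = 10 (f(R) = 6 - 1*(-4) = 6 + 4 = 10)
I(s, L) = sqrt(L**2 + s**2)
(-620 + I(C(-2), f(2)))/(-3132 + 2983) = (-620 + sqrt(10**2 + 4**2))/(-3132 + 2983) = (-620 + sqrt(100 + 16))/(-149) = (-620 + sqrt(116))*(-1/149) = (-620 + 2*sqrt(29))*(-1/149) = 620/149 - 2*sqrt(29)/149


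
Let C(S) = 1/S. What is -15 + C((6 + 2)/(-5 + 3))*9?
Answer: -69/4 ≈ -17.250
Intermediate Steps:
C(S) = 1/S
-15 + C((6 + 2)/(-5 + 3))*9 = -15 + 9/((6 + 2)/(-5 + 3)) = -15 + 9/(8/(-2)) = -15 + 9/(8*(-½)) = -15 + 9/(-4) = -15 - ¼*9 = -15 - 9/4 = -69/4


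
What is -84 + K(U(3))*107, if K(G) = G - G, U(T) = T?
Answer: -84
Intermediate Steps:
K(G) = 0
-84 + K(U(3))*107 = -84 + 0*107 = -84 + 0 = -84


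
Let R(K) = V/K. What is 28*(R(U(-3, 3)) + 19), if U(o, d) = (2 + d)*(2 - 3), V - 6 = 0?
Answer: 2492/5 ≈ 498.40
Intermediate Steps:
V = 6 (V = 6 + 0 = 6)
U(o, d) = -2 - d (U(o, d) = (2 + d)*(-1) = -2 - d)
R(K) = 6/K
28*(R(U(-3, 3)) + 19) = 28*(6/(-2 - 1*3) + 19) = 28*(6/(-2 - 3) + 19) = 28*(6/(-5) + 19) = 28*(6*(-1/5) + 19) = 28*(-6/5 + 19) = 28*(89/5) = 2492/5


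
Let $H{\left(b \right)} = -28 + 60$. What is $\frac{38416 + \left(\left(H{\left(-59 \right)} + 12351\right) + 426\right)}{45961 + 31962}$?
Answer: $\frac{51225}{77923} \approx 0.65738$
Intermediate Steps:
$H{\left(b \right)} = 32$
$\frac{38416 + \left(\left(H{\left(-59 \right)} + 12351\right) + 426\right)}{45961 + 31962} = \frac{38416 + \left(\left(32 + 12351\right) + 426\right)}{45961 + 31962} = \frac{38416 + \left(12383 + 426\right)}{77923} = \left(38416 + 12809\right) \frac{1}{77923} = 51225 \cdot \frac{1}{77923} = \frac{51225}{77923}$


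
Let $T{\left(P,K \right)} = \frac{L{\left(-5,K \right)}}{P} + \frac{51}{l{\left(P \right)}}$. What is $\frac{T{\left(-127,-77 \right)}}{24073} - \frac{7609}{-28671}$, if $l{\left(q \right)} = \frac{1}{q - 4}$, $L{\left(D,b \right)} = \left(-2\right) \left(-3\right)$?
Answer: $- \frac{56019356}{4613421939} \approx -0.012143$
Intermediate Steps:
$L{\left(D,b \right)} = 6$
$l{\left(q \right)} = \frac{1}{-4 + q}$
$T{\left(P,K \right)} = -204 + \frac{6}{P} + 51 P$ ($T{\left(P,K \right)} = \frac{6}{P} + \frac{51}{\frac{1}{-4 + P}} = \frac{6}{P} + 51 \left(-4 + P\right) = \frac{6}{P} + \left(-204 + 51 P\right) = -204 + \frac{6}{P} + 51 P$)
$\frac{T{\left(-127,-77 \right)}}{24073} - \frac{7609}{-28671} = \frac{-204 + \frac{6}{-127} + 51 \left(-127\right)}{24073} - \frac{7609}{-28671} = \left(-204 + 6 \left(- \frac{1}{127}\right) - 6477\right) \frac{1}{24073} - - \frac{7609}{28671} = \left(-204 - \frac{6}{127} - 6477\right) \frac{1}{24073} + \frac{7609}{28671} = \left(- \frac{848493}{127}\right) \frac{1}{24073} + \frac{7609}{28671} = - \frac{848493}{3057271} + \frac{7609}{28671} = - \frac{56019356}{4613421939}$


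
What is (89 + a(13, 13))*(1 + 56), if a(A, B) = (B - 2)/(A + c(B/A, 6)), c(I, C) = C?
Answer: 5106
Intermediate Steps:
a(A, B) = (-2 + B)/(6 + A) (a(A, B) = (B - 2)/(A + 6) = (-2 + B)/(6 + A))
(89 + a(13, 13))*(1 + 56) = (89 + (-2 + 13)/(6 + 13))*(1 + 56) = (89 + 11/19)*57 = (1702/19)*57 = 5106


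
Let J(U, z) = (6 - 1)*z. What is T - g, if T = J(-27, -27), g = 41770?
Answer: -41905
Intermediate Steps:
J(U, z) = 5*z
T = -135 (T = 5*(-27) = -135)
T - g = -135 - 1*41770 = -135 - 41770 = -41905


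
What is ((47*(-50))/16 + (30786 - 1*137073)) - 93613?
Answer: -1600375/8 ≈ -2.0005e+5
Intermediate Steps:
((47*(-50))/16 + (30786 - 1*137073)) - 93613 = (-2350*1/16 + (30786 - 137073)) - 93613 = (-1175/8 - 106287) - 93613 = -851471/8 - 93613 = -1600375/8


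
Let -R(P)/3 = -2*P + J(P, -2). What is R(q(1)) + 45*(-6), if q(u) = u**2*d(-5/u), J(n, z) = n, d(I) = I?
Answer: -285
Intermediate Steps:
q(u) = -5*u (q(u) = u**2*(-5/u) = -5*u)
R(P) = 3*P (R(P) = -3*(-2*P + P) = -(-3)*P = 3*P)
R(q(1)) + 45*(-6) = 3*(-5*1) + 45*(-6) = 3*(-5) - 270 = -15 - 270 = -285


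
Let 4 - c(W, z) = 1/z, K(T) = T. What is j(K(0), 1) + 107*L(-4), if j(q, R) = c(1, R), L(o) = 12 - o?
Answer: 1715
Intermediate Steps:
c(W, z) = 4 - 1/z
j(q, R) = 4 - 1/R
j(K(0), 1) + 107*L(-4) = (4 - 1/1) + 107*(12 - 1*(-4)) = (4 - 1*1) + 107*(12 + 4) = (4 - 1) + 107*16 = 3 + 1712 = 1715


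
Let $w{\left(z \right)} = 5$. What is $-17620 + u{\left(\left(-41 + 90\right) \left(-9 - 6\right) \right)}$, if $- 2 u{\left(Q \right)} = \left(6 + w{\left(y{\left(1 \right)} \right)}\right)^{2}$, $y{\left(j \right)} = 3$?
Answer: $- \frac{35361}{2} \approx -17681.0$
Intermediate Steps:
$u{\left(Q \right)} = - \frac{121}{2}$ ($u{\left(Q \right)} = - \frac{\left(6 + 5\right)^{2}}{2} = - \frac{11^{2}}{2} = \left(- \frac{1}{2}\right) 121 = - \frac{121}{2}$)
$-17620 + u{\left(\left(-41 + 90\right) \left(-9 - 6\right) \right)} = -17620 - \frac{121}{2} = - \frac{35361}{2}$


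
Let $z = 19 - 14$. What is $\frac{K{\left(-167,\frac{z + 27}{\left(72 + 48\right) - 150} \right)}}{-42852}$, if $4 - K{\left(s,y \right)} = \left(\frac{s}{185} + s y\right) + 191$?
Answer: $\frac{50537}{5945715} \approx 0.0084997$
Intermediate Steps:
$z = 5$ ($z = 19 - 14 = 5$)
$K{\left(s,y \right)} = -187 - \frac{s}{185} - s y$ ($K{\left(s,y \right)} = 4 - \left(\left(\frac{s}{185} + s y\right) + 191\right) = 4 - \left(191 + \frac{s}{185} + s y\right) = -187 - \frac{s}{185} - s y$)
$\frac{K{\left(-167,\frac{z + 27}{\left(72 + 48\right) - 150} \right)}}{-42852} = \frac{-187 - - \frac{167}{185} - - 167 \frac{5 + 27}{\left(72 + 48\right) - 150}}{-42852} = \left(-187 + \frac{167}{185} - - 167 \frac{32}{120 - 150}\right) \left(- \frac{1}{42852}\right) = \left(-187 + \frac{167}{185} - - 167 \frac{32}{-30}\right) \left(- \frac{1}{42852}\right) = \left(-187 + \frac{167}{185} - - 167 \cdot 32 \left(- \frac{1}{30}\right)\right) \left(- \frac{1}{42852}\right) = \left(-187 + \frac{167}{185} - \left(-167\right) \left(- \frac{16}{15}\right)\right) \left(- \frac{1}{42852}\right) = \left(-187 + \frac{167}{185} - \frac{2672}{15}\right) \left(- \frac{1}{42852}\right) = \left(- \frac{202148}{555}\right) \left(- \frac{1}{42852}\right) = \frac{50537}{5945715}$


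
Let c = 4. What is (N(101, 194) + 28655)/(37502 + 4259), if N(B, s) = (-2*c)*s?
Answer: 27103/41761 ≈ 0.64900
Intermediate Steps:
N(B, s) = -8*s (N(B, s) = (-2*4)*s = -8*s)
(N(101, 194) + 28655)/(37502 + 4259) = (-8*194 + 28655)/(37502 + 4259) = (-1552 + 28655)/41761 = 27103*(1/41761) = 27103/41761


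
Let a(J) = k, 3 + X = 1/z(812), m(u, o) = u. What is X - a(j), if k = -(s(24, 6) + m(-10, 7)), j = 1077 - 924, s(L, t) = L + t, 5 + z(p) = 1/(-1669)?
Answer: 140213/8346 ≈ 16.800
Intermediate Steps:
z(p) = -8346/1669 (z(p) = -5 + 1/(-1669) = -5 - 1/1669 = -8346/1669)
X = -26707/8346 (X = -3 + 1/(-8346/1669) = -3 - 1669/8346 = -26707/8346 ≈ -3.2000)
j = 153
k = -20 (k = -((24 + 6) - 10) = -(30 - 10) = -1*20 = -20)
a(J) = -20
X - a(j) = -26707/8346 - 1*(-20) = -26707/8346 + 20 = 140213/8346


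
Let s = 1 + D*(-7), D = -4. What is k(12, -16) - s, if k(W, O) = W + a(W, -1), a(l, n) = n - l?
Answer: -30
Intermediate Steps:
k(W, O) = -1 (k(W, O) = W + (-1 - W) = -1)
s = 29 (s = 1 - 4*(-7) = 1 + 28 = 29)
k(12, -16) - s = -1 - 1*29 = -1 - 29 = -30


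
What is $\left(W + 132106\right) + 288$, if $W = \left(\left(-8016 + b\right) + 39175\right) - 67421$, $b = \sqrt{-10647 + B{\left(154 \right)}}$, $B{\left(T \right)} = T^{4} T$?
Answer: $96132 + \sqrt{86617082377} \approx 3.9044 \cdot 10^{5}$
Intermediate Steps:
$B{\left(T \right)} = T^{5}$
$b = \sqrt{86617082377}$ ($b = \sqrt{-10647 + 154^{5}} = \sqrt{-10647 + 86617093024} = \sqrt{86617082377} \approx 2.9431 \cdot 10^{5}$)
$W = -36262 + \sqrt{86617082377}$ ($W = \left(\left(-8016 + \sqrt{86617082377}\right) + 39175\right) - 67421 = \left(31159 + \sqrt{86617082377}\right) - 67421 = -36262 + \sqrt{86617082377} \approx 2.5805 \cdot 10^{5}$)
$\left(W + 132106\right) + 288 = \left(\left(-36262 + \sqrt{86617082377}\right) + 132106\right) + 288 = \left(95844 + \sqrt{86617082377}\right) + 288 = 96132 + \sqrt{86617082377}$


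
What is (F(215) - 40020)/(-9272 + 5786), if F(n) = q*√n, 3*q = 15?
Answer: 6670/581 - 5*√215/3486 ≈ 11.459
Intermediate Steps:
q = 5 (q = (⅓)*15 = 5)
F(n) = 5*√n
(F(215) - 40020)/(-9272 + 5786) = (5*√215 - 40020)/(-9272 + 5786) = (-40020 + 5*√215)/(-3486) = (-40020 + 5*√215)*(-1/3486) = 6670/581 - 5*√215/3486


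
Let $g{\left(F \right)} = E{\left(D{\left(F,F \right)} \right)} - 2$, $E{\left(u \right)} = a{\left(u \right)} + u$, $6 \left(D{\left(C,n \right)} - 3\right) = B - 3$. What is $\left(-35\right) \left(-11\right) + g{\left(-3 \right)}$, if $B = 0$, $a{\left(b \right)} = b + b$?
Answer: $\frac{781}{2} \approx 390.5$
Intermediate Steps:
$a{\left(b \right)} = 2 b$
$D{\left(C,n \right)} = \frac{5}{2}$ ($D{\left(C,n \right)} = 3 + \frac{0 - 3}{6} = 3 + \frac{1}{6} \left(-3\right) = 3 - \frac{1}{2} = \frac{5}{2}$)
$E{\left(u \right)} = 3 u$ ($E{\left(u \right)} = 2 u + u = 3 u$)
$g{\left(F \right)} = \frac{11}{2}$ ($g{\left(F \right)} = 3 \cdot \frac{5}{2} - 2 = \frac{15}{2} - 2 = \frac{11}{2}$)
$\left(-35\right) \left(-11\right) + g{\left(-3 \right)} = \left(-35\right) \left(-11\right) + \frac{11}{2} = 385 + \frac{11}{2} = \frac{781}{2}$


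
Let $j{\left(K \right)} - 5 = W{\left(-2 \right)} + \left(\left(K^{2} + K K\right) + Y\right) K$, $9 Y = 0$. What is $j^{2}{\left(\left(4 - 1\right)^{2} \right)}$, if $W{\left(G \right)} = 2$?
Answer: $2146225$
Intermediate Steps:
$Y = 0$ ($Y = \frac{1}{9} \cdot 0 = 0$)
$j{\left(K \right)} = 7 + 2 K^{3}$ ($j{\left(K \right)} = 5 + \left(2 + \left(\left(K^{2} + K K\right) + 0\right) K\right) = 5 + \left(2 + \left(\left(K^{2} + K^{2}\right) + 0\right) K\right) = 5 + \left(2 + \left(2 K^{2} + 0\right) K\right) = 5 + \left(2 + 2 K^{2} K\right) = 5 + \left(2 + 2 K^{3}\right) = 7 + 2 K^{3}$)
$j^{2}{\left(\left(4 - 1\right)^{2} \right)} = \left(7 + 2 \left(\left(4 - 1\right)^{2}\right)^{3}\right)^{2} = \left(7 + 2 \left(3^{2}\right)^{3}\right)^{2} = \left(7 + 2 \cdot 9^{3}\right)^{2} = \left(7 + 2 \cdot 729\right)^{2} = \left(7 + 1458\right)^{2} = 1465^{2} = 2146225$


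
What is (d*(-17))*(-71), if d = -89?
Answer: -107423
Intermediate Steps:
(d*(-17))*(-71) = -89*(-17)*(-71) = 1513*(-71) = -107423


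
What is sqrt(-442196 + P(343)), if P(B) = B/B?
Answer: I*sqrt(442195) ≈ 664.98*I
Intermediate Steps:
P(B) = 1
sqrt(-442196 + P(343)) = sqrt(-442196 + 1) = sqrt(-442195) = I*sqrt(442195)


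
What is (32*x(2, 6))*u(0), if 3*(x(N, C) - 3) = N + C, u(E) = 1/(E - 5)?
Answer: -544/15 ≈ -36.267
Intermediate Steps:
u(E) = 1/(-5 + E)
x(N, C) = 3 + C/3 + N/3 (x(N, C) = 3 + (N + C)/3 = 3 + (C + N)/3 = 3 + (C/3 + N/3) = 3 + C/3 + N/3)
(32*x(2, 6))*u(0) = (32*(3 + (1/3)*6 + (1/3)*2))/(-5 + 0) = (32*(3 + 2 + 2/3))/(-5) = (32*(17/3))*(-1/5) = (544/3)*(-1/5) = -544/15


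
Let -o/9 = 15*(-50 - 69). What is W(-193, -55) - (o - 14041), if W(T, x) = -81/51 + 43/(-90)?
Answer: -3099881/1530 ≈ -2026.1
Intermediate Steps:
W(T, x) = -3161/1530 (W(T, x) = -81*1/51 + 43*(-1/90) = -27/17 - 43/90 = -3161/1530)
o = 16065 (o = -135*(-50 - 69) = -135*(-119) = -9*(-1785) = 16065)
W(-193, -55) - (o - 14041) = -3161/1530 - (16065 - 14041) = -3161/1530 - 1*2024 = -3161/1530 - 2024 = -3099881/1530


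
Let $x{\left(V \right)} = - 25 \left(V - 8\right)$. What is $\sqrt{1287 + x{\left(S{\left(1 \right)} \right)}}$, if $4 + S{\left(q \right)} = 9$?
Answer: $\sqrt{1362} \approx 36.905$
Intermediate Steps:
$S{\left(q \right)} = 5$ ($S{\left(q \right)} = -4 + 9 = 5$)
$x{\left(V \right)} = 200 - 25 V$ ($x{\left(V \right)} = - 25 \left(-8 + V\right) = 200 - 25 V$)
$\sqrt{1287 + x{\left(S{\left(1 \right)} \right)}} = \sqrt{1287 + \left(200 - 125\right)} = \sqrt{1287 + 75} = \sqrt{1362}$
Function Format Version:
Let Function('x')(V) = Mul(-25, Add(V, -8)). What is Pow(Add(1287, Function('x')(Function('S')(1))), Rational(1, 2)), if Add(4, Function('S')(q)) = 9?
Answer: Pow(1362, Rational(1, 2)) ≈ 36.905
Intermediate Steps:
Function('S')(q) = 5 (Function('S')(q) = Add(-4, 9) = 5)
Function('x')(V) = Add(200, Mul(-25, V)) (Function('x')(V) = Mul(-25, Add(-8, V)) = Add(200, Mul(-25, V)))
Pow(Add(1287, Function('x')(Function('S')(1))), Rational(1, 2)) = Pow(Add(1287, Add(200, Mul(-25, 5))), Rational(1, 2)) = Pow(Add(1287, Add(200, -125)), Rational(1, 2)) = Pow(Add(1287, 75), Rational(1, 2)) = Pow(1362, Rational(1, 2))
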